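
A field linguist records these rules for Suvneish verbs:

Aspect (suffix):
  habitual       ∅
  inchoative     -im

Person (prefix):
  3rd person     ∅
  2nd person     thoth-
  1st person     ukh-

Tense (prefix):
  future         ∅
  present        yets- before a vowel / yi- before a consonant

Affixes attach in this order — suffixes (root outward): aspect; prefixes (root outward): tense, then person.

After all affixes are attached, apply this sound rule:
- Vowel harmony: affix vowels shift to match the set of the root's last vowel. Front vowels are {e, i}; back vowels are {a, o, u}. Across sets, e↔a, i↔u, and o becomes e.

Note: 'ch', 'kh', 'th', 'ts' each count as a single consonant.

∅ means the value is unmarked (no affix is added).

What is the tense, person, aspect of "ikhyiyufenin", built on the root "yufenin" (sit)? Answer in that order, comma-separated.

Segment: ukh-yi-yufenin.
tense: yets/yi- → present.
person: ukh- → 1st person.
aspect: ∅ → habitual.

present, 1st person, habitual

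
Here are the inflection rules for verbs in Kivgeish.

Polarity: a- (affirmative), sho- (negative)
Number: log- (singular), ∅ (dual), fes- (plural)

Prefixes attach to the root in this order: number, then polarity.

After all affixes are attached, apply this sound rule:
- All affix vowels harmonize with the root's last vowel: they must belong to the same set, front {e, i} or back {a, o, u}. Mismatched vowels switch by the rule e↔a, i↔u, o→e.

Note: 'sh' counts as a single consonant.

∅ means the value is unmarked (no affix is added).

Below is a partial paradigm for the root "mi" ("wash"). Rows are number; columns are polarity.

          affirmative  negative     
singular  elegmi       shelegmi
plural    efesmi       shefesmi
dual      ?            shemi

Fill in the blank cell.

number = dual: zero marking, form stays mi.
Attach polarity affirmative a- → ami.
Apply vowel harmony: ami → emi.

emi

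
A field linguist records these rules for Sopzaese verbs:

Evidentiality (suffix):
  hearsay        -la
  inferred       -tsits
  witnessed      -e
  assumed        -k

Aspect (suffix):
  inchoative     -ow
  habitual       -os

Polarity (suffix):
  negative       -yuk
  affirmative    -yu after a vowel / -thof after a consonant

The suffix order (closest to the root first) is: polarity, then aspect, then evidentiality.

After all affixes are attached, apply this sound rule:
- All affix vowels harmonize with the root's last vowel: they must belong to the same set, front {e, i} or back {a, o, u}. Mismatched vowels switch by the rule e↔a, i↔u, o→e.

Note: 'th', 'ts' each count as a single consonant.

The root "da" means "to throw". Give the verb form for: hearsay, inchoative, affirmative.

Attach polarity affirmative -yu (after vowel 'a') → dayu.
Attach aspect inchoative -ow → dayuow.
Attach evidentiality hearsay -la → dayuowla.
Vowel harmony: no change.

dayuowla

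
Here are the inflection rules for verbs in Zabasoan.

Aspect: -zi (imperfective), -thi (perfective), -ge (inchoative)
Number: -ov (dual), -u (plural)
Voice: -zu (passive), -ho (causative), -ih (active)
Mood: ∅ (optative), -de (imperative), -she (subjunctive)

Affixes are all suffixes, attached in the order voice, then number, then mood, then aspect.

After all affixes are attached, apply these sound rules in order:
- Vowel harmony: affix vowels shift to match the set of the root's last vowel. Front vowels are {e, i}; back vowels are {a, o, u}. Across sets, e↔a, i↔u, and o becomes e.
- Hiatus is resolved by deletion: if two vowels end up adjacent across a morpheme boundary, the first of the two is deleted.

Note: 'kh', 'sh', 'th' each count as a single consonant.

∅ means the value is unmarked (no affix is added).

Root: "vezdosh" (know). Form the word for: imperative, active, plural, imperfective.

vezdoshuhudazu

Attach voice active -ih → vezdoshih.
Attach number plural -u → vezdoshihu.
Attach mood imperative -de → vezdoshihude.
Attach aspect imperfective -zi → vezdoshihudezi.
Apply vowel harmony: vezdoshihudezi → vezdoshuhudazu.
Vowel deletion: no change.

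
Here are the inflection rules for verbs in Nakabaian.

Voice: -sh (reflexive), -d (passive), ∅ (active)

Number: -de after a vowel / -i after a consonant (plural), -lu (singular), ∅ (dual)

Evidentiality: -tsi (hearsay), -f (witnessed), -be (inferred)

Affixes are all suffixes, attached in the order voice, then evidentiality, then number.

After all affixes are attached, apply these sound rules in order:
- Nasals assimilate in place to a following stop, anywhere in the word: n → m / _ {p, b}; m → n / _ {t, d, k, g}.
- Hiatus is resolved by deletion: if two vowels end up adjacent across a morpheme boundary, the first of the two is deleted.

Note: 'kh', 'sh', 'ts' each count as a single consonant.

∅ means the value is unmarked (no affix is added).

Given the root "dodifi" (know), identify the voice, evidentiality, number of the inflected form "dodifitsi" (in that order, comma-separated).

active, hearsay, dual

Segment: dodifi-tsi.
voice: ∅ → active.
evidentiality: -tsi → hearsay.
number: ∅ → dual.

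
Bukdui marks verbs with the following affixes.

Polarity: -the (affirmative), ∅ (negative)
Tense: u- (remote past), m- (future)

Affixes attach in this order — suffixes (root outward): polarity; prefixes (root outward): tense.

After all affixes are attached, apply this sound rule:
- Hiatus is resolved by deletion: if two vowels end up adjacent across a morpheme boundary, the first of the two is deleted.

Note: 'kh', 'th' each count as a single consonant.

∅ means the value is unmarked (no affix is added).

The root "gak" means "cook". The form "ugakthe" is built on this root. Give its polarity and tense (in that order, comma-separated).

affirmative, remote past

Segment: u-gak-the.
polarity: -the → affirmative.
tense: u- → remote past.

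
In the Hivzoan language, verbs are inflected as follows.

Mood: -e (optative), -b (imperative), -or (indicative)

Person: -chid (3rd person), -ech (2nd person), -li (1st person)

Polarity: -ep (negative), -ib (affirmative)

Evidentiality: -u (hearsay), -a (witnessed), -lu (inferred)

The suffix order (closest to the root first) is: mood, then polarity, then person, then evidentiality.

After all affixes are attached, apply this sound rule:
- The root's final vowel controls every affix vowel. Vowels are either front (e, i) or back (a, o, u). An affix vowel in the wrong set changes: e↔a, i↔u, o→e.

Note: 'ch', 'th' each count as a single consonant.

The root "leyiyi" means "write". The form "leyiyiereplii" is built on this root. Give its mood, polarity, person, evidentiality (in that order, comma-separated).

Segment: leyiyi-or-ep-li-u.
mood: -or → indicative.
polarity: -ep → negative.
person: -li → 1st person.
evidentiality: -u → hearsay.

indicative, negative, 1st person, hearsay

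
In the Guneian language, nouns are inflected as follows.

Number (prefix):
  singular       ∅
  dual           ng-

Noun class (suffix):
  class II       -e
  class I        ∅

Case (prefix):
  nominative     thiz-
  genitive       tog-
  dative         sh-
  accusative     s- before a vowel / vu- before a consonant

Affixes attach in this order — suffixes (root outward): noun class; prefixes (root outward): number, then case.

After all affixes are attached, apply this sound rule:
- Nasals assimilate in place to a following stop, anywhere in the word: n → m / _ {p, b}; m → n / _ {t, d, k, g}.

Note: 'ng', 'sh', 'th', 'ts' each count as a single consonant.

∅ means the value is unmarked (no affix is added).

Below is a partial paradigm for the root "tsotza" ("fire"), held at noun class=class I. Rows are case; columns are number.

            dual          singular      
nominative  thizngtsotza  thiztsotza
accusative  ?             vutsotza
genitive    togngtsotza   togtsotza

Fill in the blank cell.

vungtsotza

noun class = class I: zero marking, form stays tsotza.
Attach number dual ng- → ngtsotza.
Attach case accusative vu- (before consonant 'ng') → vungtsotza.
Nasal assimilation: no change.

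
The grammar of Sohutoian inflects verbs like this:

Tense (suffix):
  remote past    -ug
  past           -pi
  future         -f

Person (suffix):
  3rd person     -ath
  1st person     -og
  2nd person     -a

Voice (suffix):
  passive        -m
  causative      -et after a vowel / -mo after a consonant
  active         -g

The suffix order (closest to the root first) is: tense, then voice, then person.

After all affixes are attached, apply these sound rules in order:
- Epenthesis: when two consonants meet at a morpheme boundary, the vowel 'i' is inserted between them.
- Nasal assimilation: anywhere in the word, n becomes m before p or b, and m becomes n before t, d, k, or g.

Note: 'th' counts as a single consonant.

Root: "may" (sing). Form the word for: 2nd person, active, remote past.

mayugiga

Attach tense remote past -ug → mayug.
Attach voice active -g → mayugg.
Attach person 2nd person -a → mayugga.
Apply epenthesis: mayugga → mayugiga.
Nasal assimilation: no change.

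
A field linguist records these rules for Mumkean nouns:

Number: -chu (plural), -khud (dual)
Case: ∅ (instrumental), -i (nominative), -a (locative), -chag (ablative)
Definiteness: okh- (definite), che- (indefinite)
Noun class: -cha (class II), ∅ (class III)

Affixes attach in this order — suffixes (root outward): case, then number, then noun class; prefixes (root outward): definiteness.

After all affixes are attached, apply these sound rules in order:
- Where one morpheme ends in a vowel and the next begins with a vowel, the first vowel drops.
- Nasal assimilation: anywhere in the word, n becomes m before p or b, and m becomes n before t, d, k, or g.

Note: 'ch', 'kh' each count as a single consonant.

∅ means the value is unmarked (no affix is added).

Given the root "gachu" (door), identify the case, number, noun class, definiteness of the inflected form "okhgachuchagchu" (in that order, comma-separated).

ablative, plural, class III, definite

Segment: okh-gachu-chag-chu.
case: -chag → ablative.
number: -chu → plural.
noun class: ∅ → class III.
definiteness: okh- → definite.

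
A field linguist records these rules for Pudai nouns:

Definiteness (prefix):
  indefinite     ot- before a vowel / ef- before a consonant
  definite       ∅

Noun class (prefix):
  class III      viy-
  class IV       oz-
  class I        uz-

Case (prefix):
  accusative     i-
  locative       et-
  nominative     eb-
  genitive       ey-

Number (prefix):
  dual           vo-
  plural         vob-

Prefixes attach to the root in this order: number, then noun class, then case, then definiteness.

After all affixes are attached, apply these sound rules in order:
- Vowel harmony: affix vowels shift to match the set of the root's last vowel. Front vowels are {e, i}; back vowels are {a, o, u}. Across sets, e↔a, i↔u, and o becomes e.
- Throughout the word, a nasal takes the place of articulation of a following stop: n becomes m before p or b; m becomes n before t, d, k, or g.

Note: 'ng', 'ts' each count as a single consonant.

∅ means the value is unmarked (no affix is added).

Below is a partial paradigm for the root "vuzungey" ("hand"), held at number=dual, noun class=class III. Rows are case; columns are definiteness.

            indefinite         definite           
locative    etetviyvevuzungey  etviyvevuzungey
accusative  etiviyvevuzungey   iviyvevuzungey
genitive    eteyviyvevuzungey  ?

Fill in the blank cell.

eyviyvevuzungey

Attach number dual vo- → vovuzungey.
Attach noun class class III viy- → viyvovuzungey.
Attach case genitive ey- → eyviyvovuzungey.
definiteness = definite: zero marking, form stays eyviyvovuzungey.
Apply vowel harmony: eyviyvovuzungey → eyviyvevuzungey.
Nasal assimilation: no change.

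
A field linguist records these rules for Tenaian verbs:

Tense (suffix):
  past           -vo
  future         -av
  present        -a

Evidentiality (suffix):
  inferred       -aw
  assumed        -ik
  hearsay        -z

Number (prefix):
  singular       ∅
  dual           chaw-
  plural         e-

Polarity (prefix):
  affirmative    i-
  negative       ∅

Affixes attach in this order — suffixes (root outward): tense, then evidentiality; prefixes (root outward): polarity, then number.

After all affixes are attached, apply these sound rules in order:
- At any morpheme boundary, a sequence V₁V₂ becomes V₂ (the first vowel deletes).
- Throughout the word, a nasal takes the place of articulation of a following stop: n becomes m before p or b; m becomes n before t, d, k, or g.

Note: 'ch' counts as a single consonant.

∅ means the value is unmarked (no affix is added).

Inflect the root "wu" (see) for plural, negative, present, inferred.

Attach tense present -a → wua.
polarity = negative: zero marking, form stays wua.
Attach number plural e- → ewua.
Attach evidentiality inferred -aw → ewuaaw.
Apply vowel deletion: ewuaaw → ewaw.
Nasal assimilation: no change.

ewaw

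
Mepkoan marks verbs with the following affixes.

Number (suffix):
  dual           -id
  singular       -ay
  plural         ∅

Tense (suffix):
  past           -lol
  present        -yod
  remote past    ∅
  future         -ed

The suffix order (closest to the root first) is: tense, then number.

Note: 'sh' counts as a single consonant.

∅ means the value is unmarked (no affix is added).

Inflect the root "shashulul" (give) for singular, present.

shashululyoday

Attach tense present -yod → shashululyod.
Attach number singular -ay → shashululyoday.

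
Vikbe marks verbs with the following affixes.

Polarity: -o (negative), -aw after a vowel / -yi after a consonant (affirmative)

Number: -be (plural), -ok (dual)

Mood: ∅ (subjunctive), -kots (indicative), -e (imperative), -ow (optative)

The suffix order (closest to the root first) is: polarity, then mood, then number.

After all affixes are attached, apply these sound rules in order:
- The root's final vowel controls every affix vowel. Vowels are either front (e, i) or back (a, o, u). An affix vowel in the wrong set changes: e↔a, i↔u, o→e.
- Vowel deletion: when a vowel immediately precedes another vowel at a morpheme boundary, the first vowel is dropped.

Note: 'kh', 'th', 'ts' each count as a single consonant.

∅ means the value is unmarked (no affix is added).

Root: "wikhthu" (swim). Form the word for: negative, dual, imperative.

wikhthok

Attach polarity negative -o → wikhthuo.
Attach mood imperative -e → wikhthuoe.
Attach number dual -ok → wikhthuoeok.
Apply vowel harmony: wikhthuoeok → wikhthuoaok.
Apply vowel deletion: wikhthuoaok → wikhthok.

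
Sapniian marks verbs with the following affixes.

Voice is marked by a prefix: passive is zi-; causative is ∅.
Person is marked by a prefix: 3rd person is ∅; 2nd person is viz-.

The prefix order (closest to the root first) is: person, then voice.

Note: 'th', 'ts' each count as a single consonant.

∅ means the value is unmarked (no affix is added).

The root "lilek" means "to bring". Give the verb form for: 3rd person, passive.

zililek

person = 3rd person: zero marking, form stays lilek.
Attach voice passive zi- → zililek.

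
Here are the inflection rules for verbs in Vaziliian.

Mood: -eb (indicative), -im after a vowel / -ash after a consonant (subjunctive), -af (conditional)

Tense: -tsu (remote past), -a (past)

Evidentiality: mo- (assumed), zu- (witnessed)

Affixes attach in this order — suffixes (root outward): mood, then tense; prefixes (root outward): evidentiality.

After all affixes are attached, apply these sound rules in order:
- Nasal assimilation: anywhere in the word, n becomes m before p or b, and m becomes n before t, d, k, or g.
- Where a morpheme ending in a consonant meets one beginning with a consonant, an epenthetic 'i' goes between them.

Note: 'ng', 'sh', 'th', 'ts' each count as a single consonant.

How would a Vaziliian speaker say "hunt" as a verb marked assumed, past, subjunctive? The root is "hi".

mohiima

Attach mood subjunctive -im (after vowel 'i') → hiim.
Attach evidentiality assumed mo- → mohiim.
Attach tense past -a → mohiima.
Nasal assimilation: no change.
Epenthesis: no change.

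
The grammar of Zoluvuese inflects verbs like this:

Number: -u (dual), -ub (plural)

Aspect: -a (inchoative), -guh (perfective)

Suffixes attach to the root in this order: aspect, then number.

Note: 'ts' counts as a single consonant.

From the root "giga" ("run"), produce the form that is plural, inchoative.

gigaaub

Attach aspect inchoative -a → gigaa.
Attach number plural -ub → gigaaub.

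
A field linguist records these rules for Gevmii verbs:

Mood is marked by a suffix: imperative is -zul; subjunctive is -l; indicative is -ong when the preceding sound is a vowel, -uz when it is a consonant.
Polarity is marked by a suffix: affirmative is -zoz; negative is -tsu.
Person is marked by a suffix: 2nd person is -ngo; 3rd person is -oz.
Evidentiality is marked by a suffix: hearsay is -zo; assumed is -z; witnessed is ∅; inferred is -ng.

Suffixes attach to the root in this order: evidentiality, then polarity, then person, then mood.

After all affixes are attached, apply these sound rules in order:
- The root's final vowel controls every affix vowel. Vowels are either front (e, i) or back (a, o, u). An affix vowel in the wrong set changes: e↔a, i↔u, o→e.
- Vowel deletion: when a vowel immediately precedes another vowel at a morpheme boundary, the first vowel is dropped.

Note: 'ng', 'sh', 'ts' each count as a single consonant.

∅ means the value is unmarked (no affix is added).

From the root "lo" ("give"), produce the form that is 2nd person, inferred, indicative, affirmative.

longzozngong

Attach evidentiality inferred -ng → long.
Attach polarity affirmative -zoz → longzoz.
Attach person 2nd person -ngo → longzozngo.
Attach mood indicative -ong (after vowel 'o') → longzozngoong.
Vowel harmony: no change.
Apply vowel deletion: longzozngoong → longzozngong.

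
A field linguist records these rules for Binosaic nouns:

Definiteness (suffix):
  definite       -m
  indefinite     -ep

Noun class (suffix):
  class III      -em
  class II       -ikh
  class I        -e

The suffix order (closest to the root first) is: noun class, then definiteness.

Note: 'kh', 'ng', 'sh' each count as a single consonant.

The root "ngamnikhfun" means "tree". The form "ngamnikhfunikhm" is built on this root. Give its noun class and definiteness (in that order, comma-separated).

Segment: ngamnikhfun-ikh-m.
noun class: -ikh → class II.
definiteness: -m → definite.

class II, definite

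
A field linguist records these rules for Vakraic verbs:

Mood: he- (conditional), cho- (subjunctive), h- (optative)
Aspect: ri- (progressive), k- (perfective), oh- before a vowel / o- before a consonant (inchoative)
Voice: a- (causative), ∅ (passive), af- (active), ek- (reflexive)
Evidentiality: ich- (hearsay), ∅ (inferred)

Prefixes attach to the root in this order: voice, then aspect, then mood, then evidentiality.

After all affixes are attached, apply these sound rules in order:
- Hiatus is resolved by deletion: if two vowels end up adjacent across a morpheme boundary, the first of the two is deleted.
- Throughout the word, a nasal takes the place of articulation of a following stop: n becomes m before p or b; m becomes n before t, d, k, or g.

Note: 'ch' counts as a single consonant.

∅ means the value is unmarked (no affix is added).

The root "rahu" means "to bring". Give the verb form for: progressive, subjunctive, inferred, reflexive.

Attach voice reflexive ek- → ekrahu.
Attach aspect progressive ri- → riekrahu.
Attach mood subjunctive cho- → choriekrahu.
evidentiality = inferred: zero marking, form stays choriekrahu.
Apply vowel deletion: choriekrahu → chorekrahu.
Nasal assimilation: no change.

chorekrahu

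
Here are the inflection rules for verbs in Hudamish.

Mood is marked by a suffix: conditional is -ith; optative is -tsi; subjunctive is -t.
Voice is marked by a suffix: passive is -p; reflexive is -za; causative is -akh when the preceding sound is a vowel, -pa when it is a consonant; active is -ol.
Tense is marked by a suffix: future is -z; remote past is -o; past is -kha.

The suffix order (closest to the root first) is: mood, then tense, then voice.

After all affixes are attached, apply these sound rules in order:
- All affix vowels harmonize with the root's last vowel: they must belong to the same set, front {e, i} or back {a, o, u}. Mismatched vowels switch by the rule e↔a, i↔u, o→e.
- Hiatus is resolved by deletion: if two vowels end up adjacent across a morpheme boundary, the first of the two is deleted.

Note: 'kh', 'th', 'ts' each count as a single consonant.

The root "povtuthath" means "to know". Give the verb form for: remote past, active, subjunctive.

povtuthathtol

Attach mood subjunctive -t → povtuthatht.
Attach tense remote past -o → povtuthathto.
Attach voice active -ol → povtuthathtool.
Vowel harmony: no change.
Apply vowel deletion: povtuthathtool → povtuthathtol.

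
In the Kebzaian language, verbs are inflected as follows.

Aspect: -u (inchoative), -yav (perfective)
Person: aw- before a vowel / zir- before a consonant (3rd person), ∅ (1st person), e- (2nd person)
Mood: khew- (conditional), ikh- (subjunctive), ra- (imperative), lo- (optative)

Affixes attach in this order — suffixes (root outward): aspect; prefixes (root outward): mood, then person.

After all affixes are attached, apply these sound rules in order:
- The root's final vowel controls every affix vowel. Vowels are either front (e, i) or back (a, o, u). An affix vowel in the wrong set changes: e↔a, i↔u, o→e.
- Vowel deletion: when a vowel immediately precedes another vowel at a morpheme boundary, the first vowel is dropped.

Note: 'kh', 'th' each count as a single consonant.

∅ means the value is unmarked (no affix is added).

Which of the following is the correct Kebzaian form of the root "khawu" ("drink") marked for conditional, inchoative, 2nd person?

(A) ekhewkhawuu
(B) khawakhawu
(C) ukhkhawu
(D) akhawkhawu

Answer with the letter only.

D

Attach aspect inchoative -u → khawuu.
Attach mood conditional khew- → khewkhawuu.
Attach person 2nd person e- → ekhewkhawuu.
Apply vowel harmony: ekhewkhawuu → akhawkhawuu.
Apply vowel deletion: akhawkhawuu → akhawkhawu.
So the correct form is akhawkhawu, option (D).
(C) ukhkhawu is wrong: it uses subjunctive instead of conditional for mood.
(B) khawakhawu is wrong: it has the affixes in the wrong order.
(A) ekhewkhawuu is wrong: it fails to apply the sound rule(s).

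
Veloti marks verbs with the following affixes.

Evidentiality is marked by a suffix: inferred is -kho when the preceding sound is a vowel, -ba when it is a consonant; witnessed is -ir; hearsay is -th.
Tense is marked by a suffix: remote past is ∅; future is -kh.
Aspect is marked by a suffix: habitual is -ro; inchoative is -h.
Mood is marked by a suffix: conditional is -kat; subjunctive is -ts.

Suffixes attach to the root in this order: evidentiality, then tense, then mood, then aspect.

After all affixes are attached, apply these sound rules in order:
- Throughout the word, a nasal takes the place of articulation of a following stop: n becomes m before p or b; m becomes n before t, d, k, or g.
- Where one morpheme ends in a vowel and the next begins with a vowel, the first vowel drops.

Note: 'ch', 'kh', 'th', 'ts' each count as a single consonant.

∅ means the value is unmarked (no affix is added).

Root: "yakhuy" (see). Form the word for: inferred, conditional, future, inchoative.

yakhuybakhkath

Attach evidentiality inferred -ba (after consonant 'y') → yakhuyba.
Attach tense future -kh → yakhuybakh.
Attach mood conditional -kat → yakhuybakhkat.
Attach aspect inchoative -h → yakhuybakhkath.
Nasal assimilation: no change.
Vowel deletion: no change.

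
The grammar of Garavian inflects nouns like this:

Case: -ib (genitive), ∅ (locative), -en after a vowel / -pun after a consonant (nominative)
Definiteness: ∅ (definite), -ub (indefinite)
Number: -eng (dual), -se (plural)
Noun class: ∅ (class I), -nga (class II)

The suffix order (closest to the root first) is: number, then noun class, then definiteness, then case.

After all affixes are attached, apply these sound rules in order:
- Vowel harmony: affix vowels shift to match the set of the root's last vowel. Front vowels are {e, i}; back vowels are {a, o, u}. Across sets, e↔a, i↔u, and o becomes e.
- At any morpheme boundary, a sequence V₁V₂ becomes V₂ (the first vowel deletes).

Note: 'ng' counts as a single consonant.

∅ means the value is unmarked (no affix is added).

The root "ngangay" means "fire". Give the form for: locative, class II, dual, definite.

Attach number dual -eng → ngangayeng.
Attach noun class class II -nga → ngangayengnga.
definiteness = definite: zero marking, form stays ngangayengnga.
case = locative: zero marking, form stays ngangayengnga.
Apply vowel harmony: ngangayengnga → ngangayangnga.
Vowel deletion: no change.

ngangayangnga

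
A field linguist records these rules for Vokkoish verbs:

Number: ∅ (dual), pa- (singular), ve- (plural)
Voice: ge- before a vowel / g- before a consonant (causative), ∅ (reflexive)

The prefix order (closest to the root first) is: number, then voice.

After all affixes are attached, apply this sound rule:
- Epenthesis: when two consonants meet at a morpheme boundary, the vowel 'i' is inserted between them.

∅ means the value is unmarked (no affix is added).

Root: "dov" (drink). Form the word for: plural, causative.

Attach number plural ve- → vedov.
Attach voice causative g- (before consonant 'v') → gvedov.
Apply epenthesis: gvedov → givedov.

givedov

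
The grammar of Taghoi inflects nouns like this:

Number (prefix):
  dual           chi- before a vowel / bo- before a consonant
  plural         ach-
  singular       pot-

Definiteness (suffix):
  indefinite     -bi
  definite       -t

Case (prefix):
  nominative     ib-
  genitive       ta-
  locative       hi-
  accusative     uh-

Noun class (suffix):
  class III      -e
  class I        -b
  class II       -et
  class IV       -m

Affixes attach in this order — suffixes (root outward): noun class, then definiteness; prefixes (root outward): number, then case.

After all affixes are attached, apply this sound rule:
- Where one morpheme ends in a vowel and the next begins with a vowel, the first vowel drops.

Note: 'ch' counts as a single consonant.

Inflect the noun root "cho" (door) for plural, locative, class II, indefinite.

Attach noun class class II -et → choet.
Attach definiteness indefinite -bi → choetbi.
Attach number plural ach- → achchoetbi.
Attach case locative hi- → hiachchoetbi.
Apply vowel deletion: hiachchoetbi → hachchetbi.

hachchetbi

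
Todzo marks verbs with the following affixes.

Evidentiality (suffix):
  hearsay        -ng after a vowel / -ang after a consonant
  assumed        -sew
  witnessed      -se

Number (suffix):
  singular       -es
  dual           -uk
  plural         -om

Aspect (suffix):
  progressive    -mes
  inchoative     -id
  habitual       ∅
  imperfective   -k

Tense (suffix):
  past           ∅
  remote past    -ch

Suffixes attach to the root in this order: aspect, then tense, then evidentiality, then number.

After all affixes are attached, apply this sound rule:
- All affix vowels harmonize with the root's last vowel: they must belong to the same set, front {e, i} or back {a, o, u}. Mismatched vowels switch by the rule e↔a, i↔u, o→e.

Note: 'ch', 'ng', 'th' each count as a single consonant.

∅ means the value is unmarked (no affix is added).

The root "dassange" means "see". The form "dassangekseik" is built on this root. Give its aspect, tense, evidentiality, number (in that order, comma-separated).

Segment: dassange-k-se-uk.
aspect: -k → imperfective.
tense: ∅ → past.
evidentiality: -se → witnessed.
number: -uk → dual.

imperfective, past, witnessed, dual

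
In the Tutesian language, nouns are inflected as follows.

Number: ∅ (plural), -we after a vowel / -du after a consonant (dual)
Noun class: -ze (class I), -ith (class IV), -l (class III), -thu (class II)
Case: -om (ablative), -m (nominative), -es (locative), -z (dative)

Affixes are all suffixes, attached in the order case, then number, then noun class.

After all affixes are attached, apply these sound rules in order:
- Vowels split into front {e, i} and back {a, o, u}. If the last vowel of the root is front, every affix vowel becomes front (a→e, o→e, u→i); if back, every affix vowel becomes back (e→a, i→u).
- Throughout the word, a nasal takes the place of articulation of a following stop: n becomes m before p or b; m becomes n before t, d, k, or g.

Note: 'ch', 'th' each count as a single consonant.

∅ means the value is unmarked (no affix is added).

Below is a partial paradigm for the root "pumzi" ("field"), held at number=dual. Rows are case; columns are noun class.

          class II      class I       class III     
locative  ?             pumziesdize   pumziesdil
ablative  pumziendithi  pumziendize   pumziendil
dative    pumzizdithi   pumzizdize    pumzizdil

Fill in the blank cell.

Attach case locative -es → pumzies.
Attach number dual -du (after consonant 's') → pumziesdu.
Attach noun class class II -thu → pumziesduthu.
Apply vowel harmony: pumziesduthu → pumziesdithi.
Nasal assimilation: no change.

pumziesdithi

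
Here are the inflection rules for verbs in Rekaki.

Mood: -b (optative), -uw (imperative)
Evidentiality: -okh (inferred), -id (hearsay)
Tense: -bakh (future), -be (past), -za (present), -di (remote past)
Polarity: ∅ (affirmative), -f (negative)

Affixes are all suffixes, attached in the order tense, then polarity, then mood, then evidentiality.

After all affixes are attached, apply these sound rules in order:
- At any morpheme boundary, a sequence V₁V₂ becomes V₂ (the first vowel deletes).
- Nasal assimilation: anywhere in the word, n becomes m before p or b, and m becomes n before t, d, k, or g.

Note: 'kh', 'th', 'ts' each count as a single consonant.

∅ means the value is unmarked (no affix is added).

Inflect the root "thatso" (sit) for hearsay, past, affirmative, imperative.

thatsobuwid

Attach tense past -be → thatsobe.
polarity = affirmative: zero marking, form stays thatsobe.
Attach mood imperative -uw → thatsobeuw.
Attach evidentiality hearsay -id → thatsobeuwid.
Apply vowel deletion: thatsobeuwid → thatsobuwid.
Nasal assimilation: no change.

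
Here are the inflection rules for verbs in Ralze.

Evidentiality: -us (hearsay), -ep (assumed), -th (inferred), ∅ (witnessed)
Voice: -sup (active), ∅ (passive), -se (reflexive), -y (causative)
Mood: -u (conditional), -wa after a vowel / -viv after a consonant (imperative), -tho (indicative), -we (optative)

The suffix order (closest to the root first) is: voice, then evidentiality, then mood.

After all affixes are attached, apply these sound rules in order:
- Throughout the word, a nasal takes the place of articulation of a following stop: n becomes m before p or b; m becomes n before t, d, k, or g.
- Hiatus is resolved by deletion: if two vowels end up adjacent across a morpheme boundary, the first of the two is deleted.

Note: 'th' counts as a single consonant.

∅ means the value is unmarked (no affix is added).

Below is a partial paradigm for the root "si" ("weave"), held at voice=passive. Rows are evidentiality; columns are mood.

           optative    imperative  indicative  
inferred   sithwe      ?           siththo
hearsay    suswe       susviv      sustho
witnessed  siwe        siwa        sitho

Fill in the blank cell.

voice = passive: zero marking, form stays si.
Attach evidentiality inferred -th → sith.
Attach mood imperative -viv (after consonant 'th') → sithviv.
Nasal assimilation: no change.
Vowel deletion: no change.

sithviv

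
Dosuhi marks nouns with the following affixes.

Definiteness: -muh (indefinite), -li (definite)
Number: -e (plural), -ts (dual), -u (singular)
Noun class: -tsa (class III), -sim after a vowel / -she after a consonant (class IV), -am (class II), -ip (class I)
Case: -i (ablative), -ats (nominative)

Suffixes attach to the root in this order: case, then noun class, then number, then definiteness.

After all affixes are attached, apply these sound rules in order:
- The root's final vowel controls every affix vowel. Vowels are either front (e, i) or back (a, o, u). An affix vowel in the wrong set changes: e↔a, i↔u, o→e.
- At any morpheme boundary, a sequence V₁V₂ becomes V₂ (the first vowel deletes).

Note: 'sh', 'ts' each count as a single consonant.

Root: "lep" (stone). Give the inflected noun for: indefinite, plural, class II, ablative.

Attach case ablative -i → lepi.
Attach noun class class II -am → lepiam.
Attach number plural -e → lepiame.
Attach definiteness indefinite -muh → lepiamemuh.
Apply vowel harmony: lepiamemuh → lepiememih.
Apply vowel deletion: lepiememih → lepememih.

lepememih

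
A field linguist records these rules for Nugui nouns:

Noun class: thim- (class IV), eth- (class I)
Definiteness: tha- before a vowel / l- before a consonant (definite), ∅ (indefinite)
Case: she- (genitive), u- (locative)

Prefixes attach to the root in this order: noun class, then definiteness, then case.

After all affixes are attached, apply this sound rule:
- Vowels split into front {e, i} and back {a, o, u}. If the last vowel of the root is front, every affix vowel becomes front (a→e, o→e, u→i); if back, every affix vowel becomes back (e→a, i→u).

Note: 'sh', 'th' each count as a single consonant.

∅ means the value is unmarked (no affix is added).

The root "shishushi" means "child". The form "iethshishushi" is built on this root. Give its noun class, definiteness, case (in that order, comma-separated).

class I, indefinite, locative

Segment: u-eth-shishushi.
noun class: eth- → class I.
definiteness: ∅ → indefinite.
case: u- → locative.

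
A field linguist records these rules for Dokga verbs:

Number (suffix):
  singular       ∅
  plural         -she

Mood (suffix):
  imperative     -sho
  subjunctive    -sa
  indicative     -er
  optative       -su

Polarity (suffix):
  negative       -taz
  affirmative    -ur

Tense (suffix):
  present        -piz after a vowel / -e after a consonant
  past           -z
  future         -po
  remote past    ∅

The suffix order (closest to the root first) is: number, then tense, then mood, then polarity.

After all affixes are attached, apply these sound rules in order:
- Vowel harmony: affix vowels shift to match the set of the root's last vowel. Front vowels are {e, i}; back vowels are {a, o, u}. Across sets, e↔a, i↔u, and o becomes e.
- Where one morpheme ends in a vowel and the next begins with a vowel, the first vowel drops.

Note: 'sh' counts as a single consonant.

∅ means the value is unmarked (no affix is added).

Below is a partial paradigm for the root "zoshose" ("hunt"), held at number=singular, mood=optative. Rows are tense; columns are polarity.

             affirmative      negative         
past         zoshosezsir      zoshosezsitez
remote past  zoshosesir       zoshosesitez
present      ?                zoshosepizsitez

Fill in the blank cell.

zoshosepizsir

number = singular: zero marking, form stays zoshose.
Attach tense present -piz (after vowel 'e') → zoshosepiz.
Attach mood optative -su → zoshosepizsu.
Attach polarity affirmative -ur → zoshosepizsuur.
Apply vowel harmony: zoshosepizsuur → zoshosepizsiir.
Apply vowel deletion: zoshosepizsiir → zoshosepizsir.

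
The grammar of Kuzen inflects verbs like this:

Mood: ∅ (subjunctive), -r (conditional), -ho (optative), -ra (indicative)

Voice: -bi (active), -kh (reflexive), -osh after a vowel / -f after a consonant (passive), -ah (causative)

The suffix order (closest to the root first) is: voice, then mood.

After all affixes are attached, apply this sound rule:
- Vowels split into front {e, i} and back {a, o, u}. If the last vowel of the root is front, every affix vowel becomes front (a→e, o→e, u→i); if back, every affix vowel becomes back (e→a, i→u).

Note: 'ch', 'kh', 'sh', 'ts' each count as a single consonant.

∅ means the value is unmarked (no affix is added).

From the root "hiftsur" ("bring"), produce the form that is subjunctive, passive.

Attach voice passive -f (after consonant 'r') → hiftsurf.
mood = subjunctive: zero marking, form stays hiftsurf.
Vowel harmony: no change.

hiftsurf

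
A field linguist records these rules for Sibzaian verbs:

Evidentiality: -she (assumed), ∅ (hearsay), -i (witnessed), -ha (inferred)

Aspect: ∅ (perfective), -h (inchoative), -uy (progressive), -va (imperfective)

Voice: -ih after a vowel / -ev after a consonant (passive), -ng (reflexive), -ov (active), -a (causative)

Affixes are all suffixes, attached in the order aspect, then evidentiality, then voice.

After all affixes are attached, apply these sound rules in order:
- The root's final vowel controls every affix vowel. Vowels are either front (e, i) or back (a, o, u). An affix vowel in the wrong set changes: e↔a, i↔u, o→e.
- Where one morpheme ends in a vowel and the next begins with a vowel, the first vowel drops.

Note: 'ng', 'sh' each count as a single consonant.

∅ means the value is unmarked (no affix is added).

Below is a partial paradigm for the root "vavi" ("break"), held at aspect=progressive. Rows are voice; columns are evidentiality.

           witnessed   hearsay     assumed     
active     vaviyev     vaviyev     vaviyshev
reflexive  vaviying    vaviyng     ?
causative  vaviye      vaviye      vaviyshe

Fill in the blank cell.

Attach aspect progressive -uy → vaviuy.
Attach evidentiality assumed -she → vaviuyshe.
Attach voice reflexive -ng → vaviuysheng.
Apply vowel harmony: vaviuysheng → vaviiysheng.
Apply vowel deletion: vaviiysheng → vaviysheng.

vaviysheng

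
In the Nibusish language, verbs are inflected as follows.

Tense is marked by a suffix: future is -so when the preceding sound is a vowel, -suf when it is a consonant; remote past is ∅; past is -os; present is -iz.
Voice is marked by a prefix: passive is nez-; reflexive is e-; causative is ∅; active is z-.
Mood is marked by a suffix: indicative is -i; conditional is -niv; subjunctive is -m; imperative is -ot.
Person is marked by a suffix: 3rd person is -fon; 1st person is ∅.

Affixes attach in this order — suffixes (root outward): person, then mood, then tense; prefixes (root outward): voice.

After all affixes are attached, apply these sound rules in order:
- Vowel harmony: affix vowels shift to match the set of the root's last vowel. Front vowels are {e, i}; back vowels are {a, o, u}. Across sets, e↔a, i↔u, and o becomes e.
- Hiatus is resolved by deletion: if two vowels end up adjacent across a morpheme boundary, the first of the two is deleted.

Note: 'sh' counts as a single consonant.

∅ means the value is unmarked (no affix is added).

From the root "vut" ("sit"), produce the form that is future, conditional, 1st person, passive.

Attach voice passive nez- → nezvut.
person = 1st person: zero marking, form stays nezvut.
Attach mood conditional -niv → nezvutniv.
Attach tense future -suf (after consonant 'v') → nezvutnivsuf.
Apply vowel harmony: nezvutnivsuf → nazvutnuvsuf.
Vowel deletion: no change.

nazvutnuvsuf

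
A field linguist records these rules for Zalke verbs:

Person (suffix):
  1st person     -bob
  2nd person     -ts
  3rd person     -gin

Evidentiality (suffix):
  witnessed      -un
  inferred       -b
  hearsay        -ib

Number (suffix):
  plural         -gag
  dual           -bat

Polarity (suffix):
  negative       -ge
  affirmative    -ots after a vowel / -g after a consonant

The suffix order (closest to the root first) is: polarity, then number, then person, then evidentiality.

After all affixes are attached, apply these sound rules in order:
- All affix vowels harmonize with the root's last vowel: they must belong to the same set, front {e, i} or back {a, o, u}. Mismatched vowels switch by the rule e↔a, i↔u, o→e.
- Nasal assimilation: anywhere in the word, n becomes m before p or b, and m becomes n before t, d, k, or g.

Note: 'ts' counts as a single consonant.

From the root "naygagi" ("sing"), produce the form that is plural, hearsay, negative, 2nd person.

Attach polarity negative -ge → naygagige.
Attach number plural -gag → naygagigegag.
Attach person 2nd person -ts → naygagigegagts.
Attach evidentiality hearsay -ib → naygagigegagtsib.
Apply vowel harmony: naygagigegagtsib → naygagigegegtsib.
Nasal assimilation: no change.

naygagigegegtsib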